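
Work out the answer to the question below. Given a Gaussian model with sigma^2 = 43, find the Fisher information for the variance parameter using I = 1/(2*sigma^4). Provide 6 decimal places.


Fisher information for variance: I(sigma^2) = 1/(2*sigma^4).
sigma^2 = 43, so sigma^4 = 1849.
I = 1/(2*1849) = 1/3698 = 0.000270

0.000270


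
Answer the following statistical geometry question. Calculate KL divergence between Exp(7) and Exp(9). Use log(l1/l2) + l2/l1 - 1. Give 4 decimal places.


KL divergence for exponential family:
KL = log(l1/l2) + l2/l1 - 1.
log(7/9) = -0.251314.
9/7 = 1.285714.
KL = -0.251314 + 1.285714 - 1 = 0.0344

0.0344


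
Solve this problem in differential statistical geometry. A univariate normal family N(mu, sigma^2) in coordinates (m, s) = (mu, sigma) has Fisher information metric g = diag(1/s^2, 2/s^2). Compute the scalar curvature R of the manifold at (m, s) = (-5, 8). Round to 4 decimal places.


The metric has the form g = (A dm^2 + B ds^2)/s^2 with A = 1, B = 2.
Substitute u = sqrt(A/B)*m: g = B*(du^2 + ds^2)/s^2, i.e. B times the
Poincare upper half-plane metric, which has constant Gaussian curvature -1.
Scaling a 2D metric by a constant c divides the Gaussian curvature by c,
so K = -1/B = -1/(2) = -0.5000 everywhere (the point (m, s) = (-5, 8) is irrelevant:
the curvature is constant).
Scalar curvature in dimension 2: R = 2K = -2/(2) = -1.0000.

-1.0000


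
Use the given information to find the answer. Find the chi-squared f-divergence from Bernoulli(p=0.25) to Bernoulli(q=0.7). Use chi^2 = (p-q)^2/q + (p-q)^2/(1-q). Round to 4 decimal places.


Chi-squared divergence between Bernoulli distributions:
chi^2 = (p-q)^2/q + (p-q)^2/(1-q).
p = 0.25, q = 0.7, p-q = -0.45.
(p-q)^2 = 0.2025.
term1 = 0.2025/0.7 = 0.289286.
term2 = 0.2025/0.3 = 0.675.
chi^2 = 0.289286 + 0.675 = 0.9643

0.9643


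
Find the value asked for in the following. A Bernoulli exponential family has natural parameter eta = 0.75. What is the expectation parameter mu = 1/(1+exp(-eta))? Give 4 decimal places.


Dual coordinate (expectation parameter) for Bernoulli:
mu = 1/(1+exp(-eta)).
eta = 0.75.
exp(-eta) = exp(-0.75) = 0.472367.
mu = 1/(1+0.472367) = 0.6792

0.6792


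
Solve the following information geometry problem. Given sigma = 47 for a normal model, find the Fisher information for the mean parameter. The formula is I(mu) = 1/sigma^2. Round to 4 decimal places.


The Fisher information for the mean of a normal distribution is I(mu) = 1/sigma^2.
sigma = 47, so sigma^2 = 2209.
I(mu) = 1/2209 = 0.0005

0.0005


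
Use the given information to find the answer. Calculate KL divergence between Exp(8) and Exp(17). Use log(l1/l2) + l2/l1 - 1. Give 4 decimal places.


KL divergence for exponential family:
KL = log(l1/l2) + l2/l1 - 1.
log(8/17) = -0.753772.
17/8 = 2.125.
KL = -0.753772 + 2.125 - 1 = 0.3712

0.3712


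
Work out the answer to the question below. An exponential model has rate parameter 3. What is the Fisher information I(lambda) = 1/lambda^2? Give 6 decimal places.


Fisher information for exponential: I(lambda) = 1/lambda^2.
lambda = 3, lambda^2 = 9.
I = 1/9 = 0.111111

0.111111


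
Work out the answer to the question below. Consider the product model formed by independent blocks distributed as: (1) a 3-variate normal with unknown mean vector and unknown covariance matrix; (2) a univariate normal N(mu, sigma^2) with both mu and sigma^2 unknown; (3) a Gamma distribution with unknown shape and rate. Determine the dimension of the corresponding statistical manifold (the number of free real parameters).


The dimension of a statistical manifold equals the number of free
(independent) real parameters of the model. For a product of independent
blocks the parameter counts add.
- 3-variate normal: 3 (mean) + 3*4/2 = 6 (symmetric covariance) = 9.
- normal (mu, sigma^2): 2.
- Gamma (shape, rate): 2.
Total = 9 + 2 + 2 = 13.
Dimension = 13

13


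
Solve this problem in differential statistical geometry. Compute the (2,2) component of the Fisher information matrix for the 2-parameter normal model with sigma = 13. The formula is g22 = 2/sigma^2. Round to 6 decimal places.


For the 2-parameter normal family, the Fisher metric has:
  g11 = 1/sigma^2, g22 = 2/sigma^2.
sigma = 13, sigma^2 = 169.
g22 = 0.011834

0.011834


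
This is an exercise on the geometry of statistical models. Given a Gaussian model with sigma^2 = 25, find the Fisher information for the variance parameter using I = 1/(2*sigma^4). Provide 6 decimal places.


Fisher information for variance: I(sigma^2) = 1/(2*sigma^4).
sigma^2 = 25, so sigma^4 = 625.
I = 1/(2*625) = 1/1250 = 0.000800

0.000800


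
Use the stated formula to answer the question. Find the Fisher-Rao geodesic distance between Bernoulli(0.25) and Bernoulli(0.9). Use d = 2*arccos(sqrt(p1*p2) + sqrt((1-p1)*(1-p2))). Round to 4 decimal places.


Geodesic distance on Bernoulli manifold:
d(p1,p2) = 2*arccos(sqrt(p1*p2) + sqrt((1-p1)*(1-p2))).
sqrt(p1*p2) = sqrt(0.25*0.9) = 0.474342.
sqrt((1-p1)*(1-p2)) = sqrt(0.75*0.1) = 0.273861.
arg = 0.474342 + 0.273861 = 0.748203.
d = 2*arccos(0.748203) = 1.4509

1.4509


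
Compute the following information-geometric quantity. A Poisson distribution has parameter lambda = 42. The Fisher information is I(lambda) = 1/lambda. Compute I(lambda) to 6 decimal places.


Fisher information for Poisson: I(lambda) = 1/lambda.
lambda = 42.
I(lambda) = 1/42 = 0.023810

0.023810


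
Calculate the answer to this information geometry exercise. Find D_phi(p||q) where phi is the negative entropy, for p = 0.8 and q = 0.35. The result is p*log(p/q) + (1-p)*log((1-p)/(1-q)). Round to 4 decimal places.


Bregman divergence with negative entropy generator:
D = p*log(p/q) + (1-p)*log((1-p)/(1-q)).
p = 0.8, q = 0.35.
p*log(p/q) = 0.8*log(0.8/0.35) = 0.661343.
(1-p)*log((1-p)/(1-q)) = 0.2*log(0.2/0.65) = -0.235731.
D = 0.661343 + -0.235731 = 0.4256

0.4256


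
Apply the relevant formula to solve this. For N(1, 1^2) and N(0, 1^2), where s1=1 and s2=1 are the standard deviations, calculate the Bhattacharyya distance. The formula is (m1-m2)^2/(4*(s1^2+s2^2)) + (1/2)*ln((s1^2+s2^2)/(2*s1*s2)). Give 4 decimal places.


Bhattacharyya distance between two Gaussians:
DB = (m1-m2)^2/(4*(s1^2+s2^2)) + (1/2)*ln((s1^2+s2^2)/(2*s1*s2)).
(m1-m2)^2 = (1)^2 = 1.
s1^2+s2^2 = 1 + 1 = 2.
term1 = 1/8 = 0.125.
term2 = 0.5*ln(2/2.0) = 0.0.
DB = 0.125 + 0.0 = 0.1250

0.1250


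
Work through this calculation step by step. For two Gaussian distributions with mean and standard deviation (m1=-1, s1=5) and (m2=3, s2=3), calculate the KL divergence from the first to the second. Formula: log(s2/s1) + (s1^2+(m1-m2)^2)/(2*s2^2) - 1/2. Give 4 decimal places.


KL divergence between normal distributions:
KL = log(s2/s1) + (s1^2 + (m1-m2)^2)/(2*s2^2) - 1/2.
log(3/5) = -0.510826.
(5^2 + (-1-3)^2)/(2*3^2) = (25 + 16)/18 = 2.277778.
KL = -0.510826 + 2.277778 - 0.5 = 1.2670

1.2670


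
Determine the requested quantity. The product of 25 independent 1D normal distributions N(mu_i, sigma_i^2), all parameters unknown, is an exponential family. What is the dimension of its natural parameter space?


Exponential family dimension calculation:
Each univariate normal has two natural parameters (mu/sigma^2 and -1/(2 sigma^2)).
With 25 independent components, dim = 2 * 25 = 50.

50


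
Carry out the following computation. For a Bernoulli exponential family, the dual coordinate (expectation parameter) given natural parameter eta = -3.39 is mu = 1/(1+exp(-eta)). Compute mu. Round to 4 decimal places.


Dual coordinate (expectation parameter) for Bernoulli:
mu = 1/(1+exp(-eta)).
eta = -3.39.
exp(-eta) = exp(3.39) = 29.665952.
mu = 1/(1+29.665952) = 0.0326

0.0326


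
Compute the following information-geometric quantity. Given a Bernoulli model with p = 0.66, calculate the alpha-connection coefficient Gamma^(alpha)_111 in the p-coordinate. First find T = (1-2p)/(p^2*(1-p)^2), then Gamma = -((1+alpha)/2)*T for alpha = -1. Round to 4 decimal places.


Skewness (Amari-Chentsov) tensor: T = (1-2p)/(p^2*(1-p)^2).
p = 0.66, 1-2p = -0.32, p^2 = 0.4356, (1-p)^2 = 0.1156.
T = -0.32/(0.4356 * 0.1156) = -6.354835.
In the p-coordinate, Gamma^(alpha) = Gamma^(0) - (alpha/2)*T with Gamma^(0) = (1/2)*g'(p) = -T/2,
so Gamma^(alpha) = -((1+alpha)/2)*T.
alpha = -1, -(1+alpha)/2 = 0.0.
Gamma = 0.0 * -6.354835 = 0.0000

0.0000


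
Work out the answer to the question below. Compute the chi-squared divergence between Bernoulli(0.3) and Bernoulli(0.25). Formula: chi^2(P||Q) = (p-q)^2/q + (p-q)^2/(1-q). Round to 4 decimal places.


Chi-squared divergence between Bernoulli distributions:
chi^2 = (p-q)^2/q + (p-q)^2/(1-q).
p = 0.3, q = 0.25, p-q = 0.05.
(p-q)^2 = 0.0025.
term1 = 0.0025/0.25 = 0.01.
term2 = 0.0025/0.75 = 0.003333.
chi^2 = 0.01 + 0.003333 = 0.0133

0.0133


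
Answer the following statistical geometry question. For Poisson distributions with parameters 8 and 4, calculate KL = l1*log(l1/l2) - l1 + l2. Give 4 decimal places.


KL divergence for Poisson:
KL = l1*log(l1/l2) - l1 + l2.
l1 = 8, l2 = 4.
log(8/4) = 0.693147.
l1*log(l1/l2) = 8 * 0.693147 = 5.545177.
KL = 5.545177 - 8 + 4 = 1.5452

1.5452


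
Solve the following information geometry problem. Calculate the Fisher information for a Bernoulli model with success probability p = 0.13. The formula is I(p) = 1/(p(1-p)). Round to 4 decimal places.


For Bernoulli(p), Fisher information is I(p) = 1/(p*(1-p)).
p = 0.13, 1-p = 0.87.
p*(1-p) = 0.1131.
I(p) = 1/0.1131 = 8.8417

8.8417


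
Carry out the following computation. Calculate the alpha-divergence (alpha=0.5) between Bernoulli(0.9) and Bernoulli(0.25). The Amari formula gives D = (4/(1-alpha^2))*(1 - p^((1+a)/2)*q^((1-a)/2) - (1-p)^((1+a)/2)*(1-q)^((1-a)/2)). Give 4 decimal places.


Amari alpha-divergence:
D = (4/(1-alpha^2))*(1 - p^((1+a)/2)*q^((1-a)/2) - (1-p)^((1+a)/2)*(1-q)^((1-a)/2)).
alpha = 0.5, p = 0.9, q = 0.25.
e1 = (1+alpha)/2 = 0.75, e2 = (1-alpha)/2 = 0.25.
t1 = p^e1 * q^e2 = 0.9^0.75 * 0.25^0.25 = 0.653382.
t2 = (1-p)^e1 * (1-q)^e2 = 0.1^0.75 * 0.75^0.25 = 0.165488.
4/(1-alpha^2) = 5.333333.
D = 5.333333*(1 - 0.653382 - 0.165488) = 0.9660

0.9660


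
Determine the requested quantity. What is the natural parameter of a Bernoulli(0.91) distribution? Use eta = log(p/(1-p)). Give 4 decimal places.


Natural parameter for Bernoulli: eta = log(p/(1-p)).
p = 0.91, 1-p = 0.09.
p/(1-p) = 10.111111.
eta = log(10.111111) = 2.3136

2.3136


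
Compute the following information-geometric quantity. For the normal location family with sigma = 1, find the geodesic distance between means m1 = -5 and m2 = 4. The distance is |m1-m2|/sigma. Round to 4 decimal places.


On the fixed-variance normal subfamily, geodesic distance = |m1-m2|/sigma.
|-5 - 4| = 9.
sigma = 1.
d = 9/1 = 9.0000

9.0000


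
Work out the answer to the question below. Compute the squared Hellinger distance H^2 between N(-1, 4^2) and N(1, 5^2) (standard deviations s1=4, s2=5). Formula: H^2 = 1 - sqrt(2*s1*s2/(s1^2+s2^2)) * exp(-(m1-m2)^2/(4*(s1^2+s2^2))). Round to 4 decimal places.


Squared Hellinger distance for Gaussians:
H^2 = 1 - sqrt(2*s1*s2/(s1^2+s2^2)) * exp(-(m1-m2)^2/(4*(s1^2+s2^2))).
s1^2 = 16, s2^2 = 25, s1^2+s2^2 = 41.
sqrt(2*4*5/(41)) = 0.98773.
(m1-m2)^2 = (-2)^2 = 4.
exp(-4/(4*41)) = exp(-0.02439) = 0.975905.
H^2 = 1 - 0.98773*0.975905 = 0.0361

0.0361


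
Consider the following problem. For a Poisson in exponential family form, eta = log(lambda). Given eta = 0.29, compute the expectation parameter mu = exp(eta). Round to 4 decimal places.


Expectation parameter for Poisson exponential family:
mu = exp(eta).
eta = 0.29.
mu = exp(0.29) = 1.3364

1.3364


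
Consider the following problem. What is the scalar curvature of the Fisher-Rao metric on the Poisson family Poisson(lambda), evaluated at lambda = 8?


This family has a single free parameter, so its statistical manifold
is 1-dimensional. The Riemann curvature tensor of any 1-dimensional
Riemannian manifold vanishes identically, so R = 0.

0


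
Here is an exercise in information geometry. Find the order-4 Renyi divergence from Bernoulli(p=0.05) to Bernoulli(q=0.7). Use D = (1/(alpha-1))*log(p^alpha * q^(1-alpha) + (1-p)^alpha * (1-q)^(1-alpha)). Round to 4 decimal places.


Renyi divergence of order alpha between Bernoulli distributions:
D = (1/(alpha-1))*log(p^alpha * q^(1-alpha) + (1-p)^alpha * (1-q)^(1-alpha)).
alpha = 4, p = 0.05, q = 0.7.
p^alpha * q^(1-alpha) = 0.05^4 * 0.7^-3 = 1.8e-05.
(1-p)^alpha * (1-q)^(1-alpha) = 0.95^4 * 0.3^-3 = 30.166898.
sum = 1.8e-05 + 30.166898 = 30.166916.
D = (1/3)*log(30.166916) = 1.1356

1.1356


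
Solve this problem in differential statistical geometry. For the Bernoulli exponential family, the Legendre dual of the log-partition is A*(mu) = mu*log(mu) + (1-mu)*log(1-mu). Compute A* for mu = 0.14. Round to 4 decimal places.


Legendre transform for Bernoulli:
A*(mu) = mu*log(mu) + (1-mu)*log(1-mu).
mu = 0.14, 1-mu = 0.86.
mu*log(mu) = 0.14*log(0.14) = -0.275256.
(1-mu)*log(1-mu) = 0.86*log(0.86) = -0.129708.
A* = -0.275256 + -0.129708 = -0.4050

-0.4050


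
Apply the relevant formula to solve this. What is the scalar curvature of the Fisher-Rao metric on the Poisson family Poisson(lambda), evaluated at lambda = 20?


This family has a single free parameter, so its statistical manifold
is 1-dimensional. The Riemann curvature tensor of any 1-dimensional
Riemannian manifold vanishes identically, so R = 0.

0


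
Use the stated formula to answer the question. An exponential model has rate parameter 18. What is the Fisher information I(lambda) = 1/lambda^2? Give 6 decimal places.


Fisher information for exponential: I(lambda) = 1/lambda^2.
lambda = 18, lambda^2 = 324.
I = 1/324 = 0.003086

0.003086


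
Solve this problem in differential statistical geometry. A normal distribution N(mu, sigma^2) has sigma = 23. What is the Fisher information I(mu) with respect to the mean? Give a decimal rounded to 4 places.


The Fisher information for the mean of a normal distribution is I(mu) = 1/sigma^2.
sigma = 23, so sigma^2 = 529.
I(mu) = 1/529 = 0.0019

0.0019


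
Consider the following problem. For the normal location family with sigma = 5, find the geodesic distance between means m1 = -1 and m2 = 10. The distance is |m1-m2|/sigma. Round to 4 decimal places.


On the fixed-variance normal subfamily, geodesic distance = |m1-m2|/sigma.
|-1 - 10| = 11.
sigma = 5.
d = 11/5 = 2.2000

2.2000


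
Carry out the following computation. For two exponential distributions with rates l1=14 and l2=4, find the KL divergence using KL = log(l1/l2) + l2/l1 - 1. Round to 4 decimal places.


KL divergence for exponential family:
KL = log(l1/l2) + l2/l1 - 1.
log(14/4) = 1.252763.
4/14 = 0.285714.
KL = 1.252763 + 0.285714 - 1 = 0.5385

0.5385


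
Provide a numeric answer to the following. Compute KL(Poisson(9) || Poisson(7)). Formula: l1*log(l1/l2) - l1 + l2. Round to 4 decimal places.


KL divergence for Poisson:
KL = l1*log(l1/l2) - l1 + l2.
l1 = 9, l2 = 7.
log(9/7) = 0.251314.
l1*log(l1/l2) = 9 * 0.251314 = 2.26183.
KL = 2.26183 - 9 + 7 = 0.2618

0.2618


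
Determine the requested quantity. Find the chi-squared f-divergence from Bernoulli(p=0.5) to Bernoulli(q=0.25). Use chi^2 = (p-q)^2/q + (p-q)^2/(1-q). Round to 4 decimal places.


Chi-squared divergence between Bernoulli distributions:
chi^2 = (p-q)^2/q + (p-q)^2/(1-q).
p = 0.5, q = 0.25, p-q = 0.25.
(p-q)^2 = 0.0625.
term1 = 0.0625/0.25 = 0.25.
term2 = 0.0625/0.75 = 0.083333.
chi^2 = 0.25 + 0.083333 = 0.3333

0.3333


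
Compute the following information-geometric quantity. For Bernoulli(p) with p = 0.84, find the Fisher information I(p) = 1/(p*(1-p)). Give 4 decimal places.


For Bernoulli(p), Fisher information is I(p) = 1/(p*(1-p)).
p = 0.84, 1-p = 0.16.
p*(1-p) = 0.1344.
I(p) = 1/0.1344 = 7.4405

7.4405


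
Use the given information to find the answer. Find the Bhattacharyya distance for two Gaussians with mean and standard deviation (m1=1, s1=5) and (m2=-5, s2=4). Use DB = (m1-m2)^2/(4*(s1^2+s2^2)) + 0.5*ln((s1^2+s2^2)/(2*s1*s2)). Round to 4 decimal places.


Bhattacharyya distance between two Gaussians:
DB = (m1-m2)^2/(4*(s1^2+s2^2)) + (1/2)*ln((s1^2+s2^2)/(2*s1*s2)).
(m1-m2)^2 = (6)^2 = 36.
s1^2+s2^2 = 25 + 16 = 41.
term1 = 36/164 = 0.219512.
term2 = 0.5*ln(41/40.0) = 0.012346.
DB = 0.219512 + 0.012346 = 0.2319

0.2319


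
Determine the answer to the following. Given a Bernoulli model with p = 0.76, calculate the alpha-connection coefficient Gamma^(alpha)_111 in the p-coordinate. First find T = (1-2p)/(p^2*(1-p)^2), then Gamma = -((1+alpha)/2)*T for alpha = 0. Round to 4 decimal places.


Skewness (Amari-Chentsov) tensor: T = (1-2p)/(p^2*(1-p)^2).
p = 0.76, 1-2p = -0.52, p^2 = 0.5776, (1-p)^2 = 0.0576.
T = -0.52/(0.5776 * 0.0576) = -15.629809.
In the p-coordinate, Gamma^(alpha) = Gamma^(0) - (alpha/2)*T with Gamma^(0) = (1/2)*g'(p) = -T/2,
so Gamma^(alpha) = -((1+alpha)/2)*T.
alpha = 0, -(1+alpha)/2 = -0.5.
Gamma = -0.5 * -15.629809 = 7.8149

7.8149


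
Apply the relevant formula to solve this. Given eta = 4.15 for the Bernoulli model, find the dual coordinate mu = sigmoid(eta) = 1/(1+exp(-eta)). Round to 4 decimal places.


Dual coordinate (expectation parameter) for Bernoulli:
mu = 1/(1+exp(-eta)).
eta = 4.15.
exp(-eta) = exp(-4.15) = 0.015764.
mu = 1/(1+0.015764) = 0.9845

0.9845


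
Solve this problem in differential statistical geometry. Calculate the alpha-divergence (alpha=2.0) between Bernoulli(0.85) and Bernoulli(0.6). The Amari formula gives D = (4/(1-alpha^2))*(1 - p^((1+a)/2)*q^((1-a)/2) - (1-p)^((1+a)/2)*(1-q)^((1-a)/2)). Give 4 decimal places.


Amari alpha-divergence:
D = (4/(1-alpha^2))*(1 - p^((1+a)/2)*q^((1-a)/2) - (1-p)^((1+a)/2)*(1-q)^((1-a)/2)).
alpha = 2.0, p = 0.85, q = 0.6.
e1 = (1+alpha)/2 = 1.5, e2 = (1-alpha)/2 = -0.5.
t1 = p^e1 * q^e2 = 0.85^1.5 * 0.6^-0.5 = 1.011702.
t2 = (1-p)^e1 * (1-q)^e2 = 0.15^1.5 * 0.4^-0.5 = 0.091856.
4/(1-alpha^2) = -1.333333.
D = -1.333333*(1 - 1.011702 - 0.091856) = 0.1381

0.1381


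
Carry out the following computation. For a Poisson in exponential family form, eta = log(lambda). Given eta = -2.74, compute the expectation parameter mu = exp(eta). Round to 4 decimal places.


Expectation parameter for Poisson exponential family:
mu = exp(eta).
eta = -2.74.
mu = exp(-2.74) = 0.0646

0.0646


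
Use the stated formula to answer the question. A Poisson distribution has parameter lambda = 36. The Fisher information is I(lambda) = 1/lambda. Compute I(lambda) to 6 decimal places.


Fisher information for Poisson: I(lambda) = 1/lambda.
lambda = 36.
I(lambda) = 1/36 = 0.027778

0.027778


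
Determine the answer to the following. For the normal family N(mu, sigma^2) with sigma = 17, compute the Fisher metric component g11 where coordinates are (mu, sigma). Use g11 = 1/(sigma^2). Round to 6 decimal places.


For the 2-parameter normal family, the Fisher metric has:
  g11 = 1/sigma^2, g22 = 2/sigma^2.
sigma = 17, sigma^2 = 289.
g11 = 0.003460

0.003460


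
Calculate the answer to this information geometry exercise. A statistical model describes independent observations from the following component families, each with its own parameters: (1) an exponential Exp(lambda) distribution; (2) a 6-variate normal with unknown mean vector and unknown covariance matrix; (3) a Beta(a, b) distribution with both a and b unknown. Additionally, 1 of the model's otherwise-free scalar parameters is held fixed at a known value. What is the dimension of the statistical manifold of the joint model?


The dimension of a statistical manifold equals the number of free
(independent) real parameters of the model. For a product of independent
blocks the parameter counts add.
- exponential (lambda): 1.
- 6-variate normal: 6 (mean) + 6*7/2 = 21 (symmetric covariance) = 27.
- Beta (a, b): 2.
Total = 1 + 27 + 2 = 30.
1 parameter(s) fixed at known values: 30 - 1 = 29.
Dimension = 29

29


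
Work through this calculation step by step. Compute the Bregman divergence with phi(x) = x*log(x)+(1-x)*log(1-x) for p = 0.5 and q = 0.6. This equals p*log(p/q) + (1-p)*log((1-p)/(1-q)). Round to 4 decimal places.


Bregman divergence with negative entropy generator:
D = p*log(p/q) + (1-p)*log((1-p)/(1-q)).
p = 0.5, q = 0.6.
p*log(p/q) = 0.5*log(0.5/0.6) = -0.091161.
(1-p)*log((1-p)/(1-q)) = 0.5*log(0.5/0.4) = 0.111572.
D = -0.091161 + 0.111572 = 0.0204

0.0204


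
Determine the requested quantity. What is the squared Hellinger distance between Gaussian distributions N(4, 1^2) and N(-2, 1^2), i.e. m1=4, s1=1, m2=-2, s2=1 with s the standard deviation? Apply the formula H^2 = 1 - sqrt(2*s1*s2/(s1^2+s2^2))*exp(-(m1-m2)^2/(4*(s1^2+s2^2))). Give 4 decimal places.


Squared Hellinger distance for Gaussians:
H^2 = 1 - sqrt(2*s1*s2/(s1^2+s2^2)) * exp(-(m1-m2)^2/(4*(s1^2+s2^2))).
s1^2 = 1, s2^2 = 1, s1^2+s2^2 = 2.
sqrt(2*1*1/(2)) = 1.0.
(m1-m2)^2 = (6)^2 = 36.
exp(-36/(4*2)) = exp(-4.5) = 0.011109.
H^2 = 1 - 1.0*0.011109 = 0.9889

0.9889


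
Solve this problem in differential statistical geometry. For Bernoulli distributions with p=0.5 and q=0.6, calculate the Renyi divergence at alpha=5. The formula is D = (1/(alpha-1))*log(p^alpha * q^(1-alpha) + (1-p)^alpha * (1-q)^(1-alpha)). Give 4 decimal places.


Renyi divergence of order alpha between Bernoulli distributions:
D = (1/(alpha-1))*log(p^alpha * q^(1-alpha) + (1-p)^alpha * (1-q)^(1-alpha)).
alpha = 5, p = 0.5, q = 0.6.
p^alpha * q^(1-alpha) = 0.5^5 * 0.6^-4 = 0.241127.
(1-p)^alpha * (1-q)^(1-alpha) = 0.5^5 * 0.4^-4 = 1.220703.
sum = 0.241127 + 1.220703 = 1.46183.
D = (1/4)*log(1.46183) = 0.0949

0.0949


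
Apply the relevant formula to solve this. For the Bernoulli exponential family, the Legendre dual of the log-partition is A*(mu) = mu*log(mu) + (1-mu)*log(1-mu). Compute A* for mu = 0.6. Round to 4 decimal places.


Legendre transform for Bernoulli:
A*(mu) = mu*log(mu) + (1-mu)*log(1-mu).
mu = 0.6, 1-mu = 0.4.
mu*log(mu) = 0.6*log(0.6) = -0.306495.
(1-mu)*log(1-mu) = 0.4*log(0.4) = -0.366516.
A* = -0.306495 + -0.366516 = -0.6730

-0.6730


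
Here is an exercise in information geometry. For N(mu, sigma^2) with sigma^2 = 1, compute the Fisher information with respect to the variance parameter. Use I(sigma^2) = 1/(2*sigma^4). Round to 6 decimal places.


Fisher information for variance: I(sigma^2) = 1/(2*sigma^4).
sigma^2 = 1, so sigma^4 = 1.
I = 1/(2*1) = 1/2 = 0.500000

0.500000


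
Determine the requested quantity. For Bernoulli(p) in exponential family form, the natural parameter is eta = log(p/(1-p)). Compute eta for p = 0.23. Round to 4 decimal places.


Natural parameter for Bernoulli: eta = log(p/(1-p)).
p = 0.23, 1-p = 0.77.
p/(1-p) = 0.298701.
eta = log(0.298701) = -1.2083

-1.2083


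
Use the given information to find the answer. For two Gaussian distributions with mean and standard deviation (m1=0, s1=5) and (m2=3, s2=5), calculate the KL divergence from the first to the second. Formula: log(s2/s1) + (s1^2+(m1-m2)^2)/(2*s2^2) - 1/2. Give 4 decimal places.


KL divergence between normal distributions:
KL = log(s2/s1) + (s1^2 + (m1-m2)^2)/(2*s2^2) - 1/2.
log(5/5) = 0.0.
(5^2 + (0-3)^2)/(2*5^2) = (25 + 9)/50 = 0.68.
KL = 0.0 + 0.68 - 0.5 = 0.1800

0.1800


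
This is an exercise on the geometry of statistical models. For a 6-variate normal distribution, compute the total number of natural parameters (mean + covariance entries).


Exponential family dimension calculation:
For 6-dim MVN: mean has 6 params, covariance has 6*7/2 = 21 unique entries.
Total dim = 6 + 21 = 27.

27


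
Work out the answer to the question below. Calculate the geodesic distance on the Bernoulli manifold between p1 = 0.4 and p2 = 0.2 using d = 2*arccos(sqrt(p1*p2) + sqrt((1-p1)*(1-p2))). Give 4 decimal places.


Geodesic distance on Bernoulli manifold:
d(p1,p2) = 2*arccos(sqrt(p1*p2) + sqrt((1-p1)*(1-p2))).
sqrt(p1*p2) = sqrt(0.4*0.2) = 0.282843.
sqrt((1-p1)*(1-p2)) = sqrt(0.6*0.8) = 0.69282.
arg = 0.282843 + 0.69282 = 0.975663.
d = 2*arccos(0.975663) = 0.4421

0.4421


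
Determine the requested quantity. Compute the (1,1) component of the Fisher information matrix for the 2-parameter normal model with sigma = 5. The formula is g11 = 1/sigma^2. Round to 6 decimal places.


For the 2-parameter normal family, the Fisher metric has:
  g11 = 1/sigma^2, g22 = 2/sigma^2.
sigma = 5, sigma^2 = 25.
g11 = 0.040000

0.040000


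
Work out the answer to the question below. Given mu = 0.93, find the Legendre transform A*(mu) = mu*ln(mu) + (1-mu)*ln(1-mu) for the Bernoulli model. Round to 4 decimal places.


Legendre transform for Bernoulli:
A*(mu) = mu*log(mu) + (1-mu)*log(1-mu).
mu = 0.93, 1-mu = 0.07.
mu*log(mu) = 0.93*log(0.93) = -0.067491.
(1-mu)*log(1-mu) = 0.07*log(0.07) = -0.186148.
A* = -0.067491 + -0.186148 = -0.2536

-0.2536


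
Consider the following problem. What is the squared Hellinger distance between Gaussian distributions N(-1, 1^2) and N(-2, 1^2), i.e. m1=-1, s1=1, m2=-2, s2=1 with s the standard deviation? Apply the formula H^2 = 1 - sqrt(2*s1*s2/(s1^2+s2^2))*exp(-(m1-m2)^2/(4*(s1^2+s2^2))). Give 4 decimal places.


Squared Hellinger distance for Gaussians:
H^2 = 1 - sqrt(2*s1*s2/(s1^2+s2^2)) * exp(-(m1-m2)^2/(4*(s1^2+s2^2))).
s1^2 = 1, s2^2 = 1, s1^2+s2^2 = 2.
sqrt(2*1*1/(2)) = 1.0.
(m1-m2)^2 = (1)^2 = 1.
exp(-1/(4*2)) = exp(-0.125) = 0.882497.
H^2 = 1 - 1.0*0.882497 = 0.1175

0.1175


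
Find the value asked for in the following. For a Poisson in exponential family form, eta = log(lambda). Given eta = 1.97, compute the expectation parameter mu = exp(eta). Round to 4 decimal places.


Expectation parameter for Poisson exponential family:
mu = exp(eta).
eta = 1.97.
mu = exp(1.97) = 7.1707

7.1707


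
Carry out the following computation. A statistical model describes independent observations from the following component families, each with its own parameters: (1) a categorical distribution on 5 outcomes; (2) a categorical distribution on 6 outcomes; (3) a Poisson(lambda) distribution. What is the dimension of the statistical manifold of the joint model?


The dimension of a statistical manifold equals the number of free
(independent) real parameters of the model. For a product of independent
blocks the parameter counts add.
- categorical on 5 outcomes (probabilities sum to 1): 5-1 = 4.
- categorical on 6 outcomes (probabilities sum to 1): 6-1 = 5.
- Poisson (lambda): 1.
Total = 4 + 5 + 1 = 10.
Dimension = 10

10


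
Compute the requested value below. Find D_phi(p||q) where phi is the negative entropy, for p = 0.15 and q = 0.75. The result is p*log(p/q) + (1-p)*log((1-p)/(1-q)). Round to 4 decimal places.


Bregman divergence with negative entropy generator:
D = p*log(p/q) + (1-p)*log((1-p)/(1-q)).
p = 0.15, q = 0.75.
p*log(p/q) = 0.15*log(0.15/0.75) = -0.241416.
(1-p)*log((1-p)/(1-q)) = 0.85*log(0.85/0.25) = 1.040209.
D = -0.241416 + 1.040209 = 0.7988

0.7988


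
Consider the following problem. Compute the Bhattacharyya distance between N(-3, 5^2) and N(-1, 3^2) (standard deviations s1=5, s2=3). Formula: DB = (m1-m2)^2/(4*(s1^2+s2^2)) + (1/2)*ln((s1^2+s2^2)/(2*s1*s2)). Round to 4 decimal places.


Bhattacharyya distance between two Gaussians:
DB = (m1-m2)^2/(4*(s1^2+s2^2)) + (1/2)*ln((s1^2+s2^2)/(2*s1*s2)).
(m1-m2)^2 = (-2)^2 = 4.
s1^2+s2^2 = 25 + 9 = 34.
term1 = 4/136 = 0.029412.
term2 = 0.5*ln(34/30.0) = 0.062582.
DB = 0.029412 + 0.062582 = 0.0920

0.0920


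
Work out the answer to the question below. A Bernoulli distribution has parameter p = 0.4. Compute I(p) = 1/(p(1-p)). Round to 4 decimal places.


For Bernoulli(p), Fisher information is I(p) = 1/(p*(1-p)).
p = 0.4, 1-p = 0.6.
p*(1-p) = 0.24.
I(p) = 1/0.24 = 4.1667

4.1667


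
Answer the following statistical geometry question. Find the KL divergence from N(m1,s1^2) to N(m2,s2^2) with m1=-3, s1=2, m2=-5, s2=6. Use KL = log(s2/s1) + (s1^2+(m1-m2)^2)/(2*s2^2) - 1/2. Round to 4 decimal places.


KL divergence between normal distributions:
KL = log(s2/s1) + (s1^2 + (m1-m2)^2)/(2*s2^2) - 1/2.
log(6/2) = 1.098612.
(2^2 + (-3--5)^2)/(2*6^2) = (4 + 4)/72 = 0.111111.
KL = 1.098612 + 0.111111 - 0.5 = 0.7097

0.7097


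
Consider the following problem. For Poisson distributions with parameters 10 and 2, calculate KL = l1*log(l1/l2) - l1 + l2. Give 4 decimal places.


KL divergence for Poisson:
KL = l1*log(l1/l2) - l1 + l2.
l1 = 10, l2 = 2.
log(10/2) = 1.609438.
l1*log(l1/l2) = 10 * 1.609438 = 16.094379.
KL = 16.094379 - 10 + 2 = 8.0944

8.0944


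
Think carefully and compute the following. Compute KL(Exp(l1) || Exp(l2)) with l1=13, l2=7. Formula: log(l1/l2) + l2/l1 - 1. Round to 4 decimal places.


KL divergence for exponential family:
KL = log(l1/l2) + l2/l1 - 1.
log(13/7) = 0.619039.
7/13 = 0.538462.
KL = 0.619039 + 0.538462 - 1 = 0.1575

0.1575


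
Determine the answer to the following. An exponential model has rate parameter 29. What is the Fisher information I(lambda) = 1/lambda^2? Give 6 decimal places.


Fisher information for exponential: I(lambda) = 1/lambda^2.
lambda = 29, lambda^2 = 841.
I = 1/841 = 0.001189

0.001189


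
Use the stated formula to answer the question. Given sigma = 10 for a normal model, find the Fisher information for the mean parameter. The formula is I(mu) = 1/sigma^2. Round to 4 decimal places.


The Fisher information for the mean of a normal distribution is I(mu) = 1/sigma^2.
sigma = 10, so sigma^2 = 100.
I(mu) = 1/100 = 0.0100

0.0100


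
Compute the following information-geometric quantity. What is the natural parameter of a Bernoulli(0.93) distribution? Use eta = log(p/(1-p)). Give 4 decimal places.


Natural parameter for Bernoulli: eta = log(p/(1-p)).
p = 0.93, 1-p = 0.07.
p/(1-p) = 13.285714.
eta = log(13.285714) = 2.5867

2.5867


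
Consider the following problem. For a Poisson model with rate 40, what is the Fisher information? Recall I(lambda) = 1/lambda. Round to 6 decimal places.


Fisher information for Poisson: I(lambda) = 1/lambda.
lambda = 40.
I(lambda) = 1/40 = 0.025000

0.025000


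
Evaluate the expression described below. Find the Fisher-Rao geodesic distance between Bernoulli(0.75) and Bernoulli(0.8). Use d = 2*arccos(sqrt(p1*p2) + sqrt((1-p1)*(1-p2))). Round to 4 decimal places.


Geodesic distance on Bernoulli manifold:
d(p1,p2) = 2*arccos(sqrt(p1*p2) + sqrt((1-p1)*(1-p2))).
sqrt(p1*p2) = sqrt(0.75*0.8) = 0.774597.
sqrt((1-p1)*(1-p2)) = sqrt(0.25*0.2) = 0.223607.
arg = 0.774597 + 0.223607 = 0.998203.
d = 2*arccos(0.998203) = 0.1199

0.1199


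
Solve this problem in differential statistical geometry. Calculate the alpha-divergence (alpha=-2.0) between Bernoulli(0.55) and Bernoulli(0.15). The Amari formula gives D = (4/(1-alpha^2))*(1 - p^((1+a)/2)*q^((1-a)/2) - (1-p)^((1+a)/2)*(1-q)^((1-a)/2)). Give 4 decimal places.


Amari alpha-divergence:
D = (4/(1-alpha^2))*(1 - p^((1+a)/2)*q^((1-a)/2) - (1-p)^((1+a)/2)*(1-q)^((1-a)/2)).
alpha = -2.0, p = 0.55, q = 0.15.
e1 = (1+alpha)/2 = -0.5, e2 = (1-alpha)/2 = 1.5.
t1 = p^e1 * q^e2 = 0.55^-0.5 * 0.15^1.5 = 0.078335.
t2 = (1-p)^e1 * (1-q)^e2 = 0.45^-0.5 * 0.85^1.5 = 1.168213.
4/(1-alpha^2) = -1.333333.
D = -1.333333*(1 - 0.078335 - 1.168213) = 0.3287

0.3287


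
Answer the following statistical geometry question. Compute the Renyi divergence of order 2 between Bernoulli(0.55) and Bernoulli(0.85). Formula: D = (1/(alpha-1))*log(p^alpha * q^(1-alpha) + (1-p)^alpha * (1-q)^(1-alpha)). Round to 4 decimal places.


Renyi divergence of order alpha between Bernoulli distributions:
D = (1/(alpha-1))*log(p^alpha * q^(1-alpha) + (1-p)^alpha * (1-q)^(1-alpha)).
alpha = 2, p = 0.55, q = 0.85.
p^alpha * q^(1-alpha) = 0.55^2 * 0.85^-1 = 0.355882.
(1-p)^alpha * (1-q)^(1-alpha) = 0.45^2 * 0.15^-1 = 1.35.
sum = 0.355882 + 1.35 = 1.705882.
D = (1/1)*log(1.705882) = 0.5341

0.5341


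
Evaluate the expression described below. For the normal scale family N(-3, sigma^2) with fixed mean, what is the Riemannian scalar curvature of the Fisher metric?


This family has a single free parameter, so its statistical manifold
is 1-dimensional. The Riemann curvature tensor of any 1-dimensional
Riemannian manifold vanishes identically, so R = 0.

0


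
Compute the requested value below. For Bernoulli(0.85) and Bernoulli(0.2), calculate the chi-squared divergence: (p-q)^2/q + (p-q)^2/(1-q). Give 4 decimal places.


Chi-squared divergence between Bernoulli distributions:
chi^2 = (p-q)^2/q + (p-q)^2/(1-q).
p = 0.85, q = 0.2, p-q = 0.65.
(p-q)^2 = 0.4225.
term1 = 0.4225/0.2 = 2.1125.
term2 = 0.4225/0.8 = 0.528125.
chi^2 = 2.1125 + 0.528125 = 2.6406

2.6406


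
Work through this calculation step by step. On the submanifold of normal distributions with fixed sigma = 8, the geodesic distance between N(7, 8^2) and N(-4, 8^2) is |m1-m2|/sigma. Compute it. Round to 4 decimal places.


On the fixed-variance normal subfamily, geodesic distance = |m1-m2|/sigma.
|7 - -4| = 11.
sigma = 8.
d = 11/8 = 1.3750

1.3750


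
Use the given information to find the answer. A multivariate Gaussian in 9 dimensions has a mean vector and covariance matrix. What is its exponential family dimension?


Exponential family dimension calculation:
For 9-dim MVN: mean has 9 params, covariance has 9*10/2 = 45 unique entries.
Total dim = 9 + 45 = 54.

54


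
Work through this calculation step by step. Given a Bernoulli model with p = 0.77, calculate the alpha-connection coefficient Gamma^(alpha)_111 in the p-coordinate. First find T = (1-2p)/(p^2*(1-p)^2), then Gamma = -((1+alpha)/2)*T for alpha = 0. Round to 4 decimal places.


Skewness (Amari-Chentsov) tensor: T = (1-2p)/(p^2*(1-p)^2).
p = 0.77, 1-2p = -0.54, p^2 = 0.5929, (1-p)^2 = 0.0529.
T = -0.54/(0.5929 * 0.0529) = -17.216967.
In the p-coordinate, Gamma^(alpha) = Gamma^(0) - (alpha/2)*T with Gamma^(0) = (1/2)*g'(p) = -T/2,
so Gamma^(alpha) = -((1+alpha)/2)*T.
alpha = 0, -(1+alpha)/2 = -0.5.
Gamma = -0.5 * -17.216967 = 8.6085

8.6085


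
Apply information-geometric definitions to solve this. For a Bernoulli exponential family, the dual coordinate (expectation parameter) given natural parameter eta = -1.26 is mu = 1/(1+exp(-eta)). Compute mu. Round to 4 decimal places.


Dual coordinate (expectation parameter) for Bernoulli:
mu = 1/(1+exp(-eta)).
eta = -1.26.
exp(-eta) = exp(1.26) = 3.525421.
mu = 1/(1+3.525421) = 0.2210

0.2210


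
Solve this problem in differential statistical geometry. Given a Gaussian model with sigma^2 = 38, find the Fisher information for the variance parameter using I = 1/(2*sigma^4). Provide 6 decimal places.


Fisher information for variance: I(sigma^2) = 1/(2*sigma^4).
sigma^2 = 38, so sigma^4 = 1444.
I = 1/(2*1444) = 1/2888 = 0.000346

0.000346


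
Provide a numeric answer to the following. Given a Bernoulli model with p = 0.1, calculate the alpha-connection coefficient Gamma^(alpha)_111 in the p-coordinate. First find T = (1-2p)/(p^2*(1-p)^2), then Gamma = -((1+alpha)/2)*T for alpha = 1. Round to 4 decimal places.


Skewness (Amari-Chentsov) tensor: T = (1-2p)/(p^2*(1-p)^2).
p = 0.1, 1-2p = 0.8, p^2 = 0.01, (1-p)^2 = 0.81.
T = 0.8/(0.01 * 0.81) = 98.765432.
In the p-coordinate, Gamma^(alpha) = Gamma^(0) - (alpha/2)*T with Gamma^(0) = (1/2)*g'(p) = -T/2,
so Gamma^(alpha) = -((1+alpha)/2)*T.
alpha = 1, -(1+alpha)/2 = -1.0.
Gamma = -1.0 * 98.765432 = -98.7654

-98.7654


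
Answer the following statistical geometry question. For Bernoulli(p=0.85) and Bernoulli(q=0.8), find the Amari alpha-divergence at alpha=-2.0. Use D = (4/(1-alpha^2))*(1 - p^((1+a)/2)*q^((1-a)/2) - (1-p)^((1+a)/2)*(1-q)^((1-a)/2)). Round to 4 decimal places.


Amari alpha-divergence:
D = (4/(1-alpha^2))*(1 - p^((1+a)/2)*q^((1-a)/2) - (1-p)^((1+a)/2)*(1-q)^((1-a)/2)).
alpha = -2.0, p = 0.85, q = 0.8.
e1 = (1+alpha)/2 = -0.5, e2 = (1-alpha)/2 = 1.5.
t1 = p^e1 * q^e2 = 0.85^-0.5 * 0.8^1.5 = 0.776114.
t2 = (1-p)^e1 * (1-q)^e2 = 0.15^-0.5 * 0.2^1.5 = 0.23094.
4/(1-alpha^2) = -1.333333.
D = -1.333333*(1 - 0.776114 - 0.23094) = 0.0094

0.0094


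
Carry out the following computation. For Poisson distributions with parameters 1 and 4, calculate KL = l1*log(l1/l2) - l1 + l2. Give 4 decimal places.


KL divergence for Poisson:
KL = l1*log(l1/l2) - l1 + l2.
l1 = 1, l2 = 4.
log(1/4) = -1.386294.
l1*log(l1/l2) = 1 * -1.386294 = -1.386294.
KL = -1.386294 - 1 + 4 = 1.6137

1.6137


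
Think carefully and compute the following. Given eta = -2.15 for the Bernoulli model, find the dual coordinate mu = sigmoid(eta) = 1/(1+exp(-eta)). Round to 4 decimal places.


Dual coordinate (expectation parameter) for Bernoulli:
mu = 1/(1+exp(-eta)).
eta = -2.15.
exp(-eta) = exp(2.15) = 8.584858.
mu = 1/(1+8.584858) = 0.1043

0.1043


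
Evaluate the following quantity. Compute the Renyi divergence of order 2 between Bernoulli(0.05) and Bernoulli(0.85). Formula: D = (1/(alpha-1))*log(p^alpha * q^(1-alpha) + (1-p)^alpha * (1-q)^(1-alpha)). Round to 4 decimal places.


Renyi divergence of order alpha between Bernoulli distributions:
D = (1/(alpha-1))*log(p^alpha * q^(1-alpha) + (1-p)^alpha * (1-q)^(1-alpha)).
alpha = 2, p = 0.05, q = 0.85.
p^alpha * q^(1-alpha) = 0.05^2 * 0.85^-1 = 0.002941.
(1-p)^alpha * (1-q)^(1-alpha) = 0.95^2 * 0.15^-1 = 6.016667.
sum = 0.002941 + 6.016667 = 6.019608.
D = (1/1)*log(6.019608) = 1.7950

1.7950


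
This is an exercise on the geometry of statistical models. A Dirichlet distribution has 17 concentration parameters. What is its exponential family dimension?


Exponential family dimension calculation:
Dirichlet with 17 components has 17 natural parameters.

17


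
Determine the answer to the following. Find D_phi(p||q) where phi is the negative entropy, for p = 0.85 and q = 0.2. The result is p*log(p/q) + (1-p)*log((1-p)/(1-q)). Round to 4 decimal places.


Bregman divergence with negative entropy generator:
D = p*log(p/q) + (1-p)*log((1-p)/(1-q)).
p = 0.85, q = 0.2.
p*log(p/q) = 0.85*log(0.85/0.2) = 1.229881.
(1-p)*log((1-p)/(1-q)) = 0.15*log(0.15/0.8) = -0.251096.
D = 1.229881 + -0.251096 = 0.9788

0.9788


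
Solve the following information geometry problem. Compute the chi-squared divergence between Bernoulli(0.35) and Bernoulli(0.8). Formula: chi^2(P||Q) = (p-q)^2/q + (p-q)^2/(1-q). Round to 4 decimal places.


Chi-squared divergence between Bernoulli distributions:
chi^2 = (p-q)^2/q + (p-q)^2/(1-q).
p = 0.35, q = 0.8, p-q = -0.45.
(p-q)^2 = 0.2025.
term1 = 0.2025/0.8 = 0.253125.
term2 = 0.2025/0.2 = 1.0125.
chi^2 = 0.253125 + 1.0125 = 1.2656

1.2656


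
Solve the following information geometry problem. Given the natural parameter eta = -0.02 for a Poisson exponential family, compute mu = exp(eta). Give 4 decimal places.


Expectation parameter for Poisson exponential family:
mu = exp(eta).
eta = -0.02.
mu = exp(-0.02) = 0.9802

0.9802


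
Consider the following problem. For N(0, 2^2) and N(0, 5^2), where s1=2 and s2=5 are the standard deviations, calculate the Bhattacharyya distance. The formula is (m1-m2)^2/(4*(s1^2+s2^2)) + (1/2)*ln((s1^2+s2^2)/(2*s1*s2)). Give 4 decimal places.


Bhattacharyya distance between two Gaussians:
DB = (m1-m2)^2/(4*(s1^2+s2^2)) + (1/2)*ln((s1^2+s2^2)/(2*s1*s2)).
(m1-m2)^2 = (0)^2 = 0.
s1^2+s2^2 = 4 + 25 = 29.
term1 = 0/116 = 0.0.
term2 = 0.5*ln(29/20.0) = 0.185782.
DB = 0.0 + 0.185782 = 0.1858

0.1858


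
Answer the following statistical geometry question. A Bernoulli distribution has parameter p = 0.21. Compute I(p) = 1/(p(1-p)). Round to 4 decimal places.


For Bernoulli(p), Fisher information is I(p) = 1/(p*(1-p)).
p = 0.21, 1-p = 0.79.
p*(1-p) = 0.1659.
I(p) = 1/0.1659 = 6.0277

6.0277


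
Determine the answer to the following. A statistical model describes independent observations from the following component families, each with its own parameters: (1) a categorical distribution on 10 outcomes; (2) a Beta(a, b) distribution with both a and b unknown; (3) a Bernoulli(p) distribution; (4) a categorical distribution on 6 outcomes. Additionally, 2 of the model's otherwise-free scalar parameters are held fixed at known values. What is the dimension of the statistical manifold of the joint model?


The dimension of a statistical manifold equals the number of free
(independent) real parameters of the model. For a product of independent
blocks the parameter counts add.
- categorical on 10 outcomes (probabilities sum to 1): 10-1 = 9.
- Beta (a, b): 2.
- Bernoulli (p): 1.
- categorical on 6 outcomes (probabilities sum to 1): 6-1 = 5.
Total = 9 + 2 + 1 + 5 = 17.
2 parameter(s) fixed at known values: 17 - 2 = 15.
Dimension = 15

15
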